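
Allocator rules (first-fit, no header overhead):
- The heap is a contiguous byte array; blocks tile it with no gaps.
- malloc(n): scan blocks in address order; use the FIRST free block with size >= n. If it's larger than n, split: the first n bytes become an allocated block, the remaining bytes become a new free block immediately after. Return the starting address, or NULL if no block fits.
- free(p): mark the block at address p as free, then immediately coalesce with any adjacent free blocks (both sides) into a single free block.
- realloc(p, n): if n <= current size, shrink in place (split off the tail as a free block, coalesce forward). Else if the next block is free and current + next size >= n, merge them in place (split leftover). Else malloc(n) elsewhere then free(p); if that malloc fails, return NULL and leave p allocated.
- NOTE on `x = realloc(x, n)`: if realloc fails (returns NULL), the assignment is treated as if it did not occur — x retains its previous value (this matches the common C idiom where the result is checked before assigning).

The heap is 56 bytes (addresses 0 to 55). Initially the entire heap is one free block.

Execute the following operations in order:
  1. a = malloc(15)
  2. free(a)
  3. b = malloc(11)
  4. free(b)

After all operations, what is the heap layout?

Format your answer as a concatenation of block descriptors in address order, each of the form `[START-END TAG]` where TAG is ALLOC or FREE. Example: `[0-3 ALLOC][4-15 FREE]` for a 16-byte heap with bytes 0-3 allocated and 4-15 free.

Answer: [0-55 FREE]

Derivation:
Op 1: a = malloc(15) -> a = 0; heap: [0-14 ALLOC][15-55 FREE]
Op 2: free(a) -> (freed a); heap: [0-55 FREE]
Op 3: b = malloc(11) -> b = 0; heap: [0-10 ALLOC][11-55 FREE]
Op 4: free(b) -> (freed b); heap: [0-55 FREE]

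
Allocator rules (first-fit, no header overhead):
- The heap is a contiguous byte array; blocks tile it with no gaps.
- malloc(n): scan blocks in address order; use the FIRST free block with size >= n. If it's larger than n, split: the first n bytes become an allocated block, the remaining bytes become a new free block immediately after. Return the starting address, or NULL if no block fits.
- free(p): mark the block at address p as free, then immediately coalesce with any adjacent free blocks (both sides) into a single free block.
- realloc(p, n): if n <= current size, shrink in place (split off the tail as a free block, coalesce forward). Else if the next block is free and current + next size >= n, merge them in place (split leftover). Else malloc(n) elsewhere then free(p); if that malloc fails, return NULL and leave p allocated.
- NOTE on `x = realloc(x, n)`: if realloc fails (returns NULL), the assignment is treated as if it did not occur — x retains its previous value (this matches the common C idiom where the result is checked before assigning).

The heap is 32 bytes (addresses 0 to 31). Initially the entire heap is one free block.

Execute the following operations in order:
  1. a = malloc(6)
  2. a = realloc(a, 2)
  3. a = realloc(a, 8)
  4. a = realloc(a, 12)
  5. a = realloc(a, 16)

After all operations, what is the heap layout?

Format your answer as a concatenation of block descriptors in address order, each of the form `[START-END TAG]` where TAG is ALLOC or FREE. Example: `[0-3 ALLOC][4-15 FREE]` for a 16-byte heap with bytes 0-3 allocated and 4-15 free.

Op 1: a = malloc(6) -> a = 0; heap: [0-5 ALLOC][6-31 FREE]
Op 2: a = realloc(a, 2) -> a = 0; heap: [0-1 ALLOC][2-31 FREE]
Op 3: a = realloc(a, 8) -> a = 0; heap: [0-7 ALLOC][8-31 FREE]
Op 4: a = realloc(a, 12) -> a = 0; heap: [0-11 ALLOC][12-31 FREE]
Op 5: a = realloc(a, 16) -> a = 0; heap: [0-15 ALLOC][16-31 FREE]

Answer: [0-15 ALLOC][16-31 FREE]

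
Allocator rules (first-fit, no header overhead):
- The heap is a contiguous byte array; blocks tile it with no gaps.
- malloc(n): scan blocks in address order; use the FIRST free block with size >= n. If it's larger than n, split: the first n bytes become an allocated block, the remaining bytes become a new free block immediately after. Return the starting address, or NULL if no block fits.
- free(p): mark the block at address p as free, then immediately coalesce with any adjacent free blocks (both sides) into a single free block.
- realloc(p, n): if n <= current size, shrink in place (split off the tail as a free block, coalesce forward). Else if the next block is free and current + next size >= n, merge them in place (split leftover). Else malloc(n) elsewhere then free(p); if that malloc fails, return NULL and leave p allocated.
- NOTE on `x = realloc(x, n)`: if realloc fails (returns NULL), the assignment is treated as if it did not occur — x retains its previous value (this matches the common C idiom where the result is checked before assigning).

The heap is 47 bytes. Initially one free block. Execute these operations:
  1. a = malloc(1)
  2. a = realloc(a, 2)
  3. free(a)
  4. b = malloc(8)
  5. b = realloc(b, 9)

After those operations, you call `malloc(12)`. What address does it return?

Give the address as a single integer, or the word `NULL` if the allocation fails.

Op 1: a = malloc(1) -> a = 0; heap: [0-0 ALLOC][1-46 FREE]
Op 2: a = realloc(a, 2) -> a = 0; heap: [0-1 ALLOC][2-46 FREE]
Op 3: free(a) -> (freed a); heap: [0-46 FREE]
Op 4: b = malloc(8) -> b = 0; heap: [0-7 ALLOC][8-46 FREE]
Op 5: b = realloc(b, 9) -> b = 0; heap: [0-8 ALLOC][9-46 FREE]
malloc(12): first-fit scan over [0-8 ALLOC][9-46 FREE] -> 9

Answer: 9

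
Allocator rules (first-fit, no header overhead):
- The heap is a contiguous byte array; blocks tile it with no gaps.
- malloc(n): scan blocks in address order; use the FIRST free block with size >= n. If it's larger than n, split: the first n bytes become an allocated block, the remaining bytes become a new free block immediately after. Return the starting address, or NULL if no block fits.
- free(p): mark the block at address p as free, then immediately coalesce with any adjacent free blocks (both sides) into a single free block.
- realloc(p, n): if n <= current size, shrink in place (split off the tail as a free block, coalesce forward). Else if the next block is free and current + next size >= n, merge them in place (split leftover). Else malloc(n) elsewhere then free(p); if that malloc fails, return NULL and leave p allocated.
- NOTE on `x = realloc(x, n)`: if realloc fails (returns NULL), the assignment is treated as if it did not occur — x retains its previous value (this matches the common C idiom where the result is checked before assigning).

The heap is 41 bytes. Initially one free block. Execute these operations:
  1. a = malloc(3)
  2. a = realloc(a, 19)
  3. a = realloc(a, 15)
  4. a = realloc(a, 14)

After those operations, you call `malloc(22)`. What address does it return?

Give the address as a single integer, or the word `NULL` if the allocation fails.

Op 1: a = malloc(3) -> a = 0; heap: [0-2 ALLOC][3-40 FREE]
Op 2: a = realloc(a, 19) -> a = 0; heap: [0-18 ALLOC][19-40 FREE]
Op 3: a = realloc(a, 15) -> a = 0; heap: [0-14 ALLOC][15-40 FREE]
Op 4: a = realloc(a, 14) -> a = 0; heap: [0-13 ALLOC][14-40 FREE]
malloc(22): first-fit scan over [0-13 ALLOC][14-40 FREE] -> 14

Answer: 14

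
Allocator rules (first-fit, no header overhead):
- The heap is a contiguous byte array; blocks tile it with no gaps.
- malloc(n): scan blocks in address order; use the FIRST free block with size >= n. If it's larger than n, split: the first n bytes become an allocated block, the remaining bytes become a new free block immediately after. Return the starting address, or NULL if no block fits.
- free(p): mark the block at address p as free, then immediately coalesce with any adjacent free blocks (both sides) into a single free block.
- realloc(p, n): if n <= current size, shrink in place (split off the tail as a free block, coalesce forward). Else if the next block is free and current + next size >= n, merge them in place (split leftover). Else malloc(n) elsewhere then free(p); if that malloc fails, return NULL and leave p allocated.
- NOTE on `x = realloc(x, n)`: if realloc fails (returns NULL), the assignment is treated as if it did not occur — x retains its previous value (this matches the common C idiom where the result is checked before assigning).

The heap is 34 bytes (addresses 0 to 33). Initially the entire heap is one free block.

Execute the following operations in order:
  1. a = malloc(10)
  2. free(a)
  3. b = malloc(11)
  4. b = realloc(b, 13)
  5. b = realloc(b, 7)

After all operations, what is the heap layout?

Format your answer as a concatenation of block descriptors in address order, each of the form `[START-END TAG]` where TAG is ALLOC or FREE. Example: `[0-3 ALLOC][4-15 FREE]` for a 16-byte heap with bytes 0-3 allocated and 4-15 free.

Op 1: a = malloc(10) -> a = 0; heap: [0-9 ALLOC][10-33 FREE]
Op 2: free(a) -> (freed a); heap: [0-33 FREE]
Op 3: b = malloc(11) -> b = 0; heap: [0-10 ALLOC][11-33 FREE]
Op 4: b = realloc(b, 13) -> b = 0; heap: [0-12 ALLOC][13-33 FREE]
Op 5: b = realloc(b, 7) -> b = 0; heap: [0-6 ALLOC][7-33 FREE]

Answer: [0-6 ALLOC][7-33 FREE]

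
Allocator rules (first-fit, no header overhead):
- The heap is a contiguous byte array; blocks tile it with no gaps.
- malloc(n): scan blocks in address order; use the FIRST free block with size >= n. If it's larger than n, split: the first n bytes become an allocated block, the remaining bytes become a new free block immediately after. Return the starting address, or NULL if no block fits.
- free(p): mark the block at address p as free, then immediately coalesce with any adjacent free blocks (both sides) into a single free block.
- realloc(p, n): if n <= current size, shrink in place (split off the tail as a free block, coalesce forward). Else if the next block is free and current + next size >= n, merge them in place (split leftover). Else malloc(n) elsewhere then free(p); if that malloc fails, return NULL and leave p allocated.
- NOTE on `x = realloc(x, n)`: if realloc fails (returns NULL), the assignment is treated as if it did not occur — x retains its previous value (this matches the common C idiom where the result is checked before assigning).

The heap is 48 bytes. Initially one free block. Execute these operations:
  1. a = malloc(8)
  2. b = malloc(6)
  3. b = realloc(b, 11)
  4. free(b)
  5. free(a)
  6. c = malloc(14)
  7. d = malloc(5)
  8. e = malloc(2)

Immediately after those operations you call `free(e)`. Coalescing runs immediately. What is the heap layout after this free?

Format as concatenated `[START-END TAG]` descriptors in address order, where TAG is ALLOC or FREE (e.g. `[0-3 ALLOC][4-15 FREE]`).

Answer: [0-13 ALLOC][14-18 ALLOC][19-47 FREE]

Derivation:
Op 1: a = malloc(8) -> a = 0; heap: [0-7 ALLOC][8-47 FREE]
Op 2: b = malloc(6) -> b = 8; heap: [0-7 ALLOC][8-13 ALLOC][14-47 FREE]
Op 3: b = realloc(b, 11) -> b = 8; heap: [0-7 ALLOC][8-18 ALLOC][19-47 FREE]
Op 4: free(b) -> (freed b); heap: [0-7 ALLOC][8-47 FREE]
Op 5: free(a) -> (freed a); heap: [0-47 FREE]
Op 6: c = malloc(14) -> c = 0; heap: [0-13 ALLOC][14-47 FREE]
Op 7: d = malloc(5) -> d = 14; heap: [0-13 ALLOC][14-18 ALLOC][19-47 FREE]
Op 8: e = malloc(2) -> e = 19; heap: [0-13 ALLOC][14-18 ALLOC][19-20 ALLOC][21-47 FREE]
free(e): e = 19 -> block [19-20 ALLOC]; mark free, coalesce with adjacent free neighbors -> [0-13 ALLOC][14-18 ALLOC][19-47 FREE]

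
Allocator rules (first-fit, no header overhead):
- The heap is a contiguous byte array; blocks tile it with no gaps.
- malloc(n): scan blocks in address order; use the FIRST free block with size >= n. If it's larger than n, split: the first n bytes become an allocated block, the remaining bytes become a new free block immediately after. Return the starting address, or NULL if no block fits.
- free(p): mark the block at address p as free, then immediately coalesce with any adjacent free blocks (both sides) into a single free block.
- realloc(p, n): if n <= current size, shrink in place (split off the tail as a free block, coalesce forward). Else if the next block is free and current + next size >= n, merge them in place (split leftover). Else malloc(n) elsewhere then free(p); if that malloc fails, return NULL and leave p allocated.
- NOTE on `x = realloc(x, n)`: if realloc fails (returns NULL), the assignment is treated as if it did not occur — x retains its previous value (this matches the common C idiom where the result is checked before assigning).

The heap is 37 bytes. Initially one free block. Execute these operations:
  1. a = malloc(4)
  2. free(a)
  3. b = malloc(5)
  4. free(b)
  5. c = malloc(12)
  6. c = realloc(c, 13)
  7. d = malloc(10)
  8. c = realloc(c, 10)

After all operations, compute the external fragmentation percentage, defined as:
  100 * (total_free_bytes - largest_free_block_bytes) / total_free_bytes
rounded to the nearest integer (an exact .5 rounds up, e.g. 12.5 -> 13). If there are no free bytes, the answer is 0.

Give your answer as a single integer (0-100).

Op 1: a = malloc(4) -> a = 0; heap: [0-3 ALLOC][4-36 FREE]
Op 2: free(a) -> (freed a); heap: [0-36 FREE]
Op 3: b = malloc(5) -> b = 0; heap: [0-4 ALLOC][5-36 FREE]
Op 4: free(b) -> (freed b); heap: [0-36 FREE]
Op 5: c = malloc(12) -> c = 0; heap: [0-11 ALLOC][12-36 FREE]
Op 6: c = realloc(c, 13) -> c = 0; heap: [0-12 ALLOC][13-36 FREE]
Op 7: d = malloc(10) -> d = 13; heap: [0-12 ALLOC][13-22 ALLOC][23-36 FREE]
Op 8: c = realloc(c, 10) -> c = 0; heap: [0-9 ALLOC][10-12 FREE][13-22 ALLOC][23-36 FREE]
Free blocks: [3 14] total_free=17 largest=14 -> 100*(17-14)/17 = 300/17 ≈ 17.647 -> rounds to 18

Answer: 18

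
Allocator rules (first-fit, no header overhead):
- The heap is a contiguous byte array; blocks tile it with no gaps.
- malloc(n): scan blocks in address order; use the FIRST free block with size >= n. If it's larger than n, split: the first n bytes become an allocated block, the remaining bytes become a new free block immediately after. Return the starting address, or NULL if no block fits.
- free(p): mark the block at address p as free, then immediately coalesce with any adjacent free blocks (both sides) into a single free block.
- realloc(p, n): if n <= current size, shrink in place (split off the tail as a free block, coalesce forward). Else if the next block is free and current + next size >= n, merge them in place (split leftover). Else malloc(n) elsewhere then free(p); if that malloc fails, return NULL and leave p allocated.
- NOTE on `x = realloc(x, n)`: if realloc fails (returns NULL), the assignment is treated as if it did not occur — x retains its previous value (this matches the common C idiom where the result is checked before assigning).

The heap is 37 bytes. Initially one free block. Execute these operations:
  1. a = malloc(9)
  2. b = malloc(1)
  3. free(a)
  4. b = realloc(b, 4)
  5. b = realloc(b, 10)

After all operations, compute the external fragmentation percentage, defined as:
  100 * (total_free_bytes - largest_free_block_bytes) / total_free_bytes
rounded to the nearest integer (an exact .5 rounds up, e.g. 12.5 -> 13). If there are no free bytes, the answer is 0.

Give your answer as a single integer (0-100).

Op 1: a = malloc(9) -> a = 0; heap: [0-8 ALLOC][9-36 FREE]
Op 2: b = malloc(1) -> b = 9; heap: [0-8 ALLOC][9-9 ALLOC][10-36 FREE]
Op 3: free(a) -> (freed a); heap: [0-8 FREE][9-9 ALLOC][10-36 FREE]
Op 4: b = realloc(b, 4) -> b = 9; heap: [0-8 FREE][9-12 ALLOC][13-36 FREE]
Op 5: b = realloc(b, 10) -> b = 9; heap: [0-8 FREE][9-18 ALLOC][19-36 FREE]
Free blocks: [9 18] total_free=27 largest=18 -> 100*(27-18)/27 = 900/27 ≈ 33.333 -> rounds to 33

Answer: 33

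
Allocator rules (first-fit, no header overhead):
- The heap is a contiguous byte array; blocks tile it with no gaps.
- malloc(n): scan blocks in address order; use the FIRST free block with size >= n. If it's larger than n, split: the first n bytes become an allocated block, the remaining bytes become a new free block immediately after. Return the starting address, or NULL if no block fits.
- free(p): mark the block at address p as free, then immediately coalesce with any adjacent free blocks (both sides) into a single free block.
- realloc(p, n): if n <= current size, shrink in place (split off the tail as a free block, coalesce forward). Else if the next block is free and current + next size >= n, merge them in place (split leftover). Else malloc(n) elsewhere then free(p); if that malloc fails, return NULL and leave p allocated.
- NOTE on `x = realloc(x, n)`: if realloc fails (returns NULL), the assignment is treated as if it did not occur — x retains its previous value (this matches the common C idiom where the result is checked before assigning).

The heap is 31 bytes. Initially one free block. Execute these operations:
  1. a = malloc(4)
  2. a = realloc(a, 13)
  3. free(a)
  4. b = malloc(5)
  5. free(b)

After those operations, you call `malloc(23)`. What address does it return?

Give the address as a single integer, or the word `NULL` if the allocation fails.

Answer: 0

Derivation:
Op 1: a = malloc(4) -> a = 0; heap: [0-3 ALLOC][4-30 FREE]
Op 2: a = realloc(a, 13) -> a = 0; heap: [0-12 ALLOC][13-30 FREE]
Op 3: free(a) -> (freed a); heap: [0-30 FREE]
Op 4: b = malloc(5) -> b = 0; heap: [0-4 ALLOC][5-30 FREE]
Op 5: free(b) -> (freed b); heap: [0-30 FREE]
malloc(23): first-fit scan over [0-30 FREE] -> 0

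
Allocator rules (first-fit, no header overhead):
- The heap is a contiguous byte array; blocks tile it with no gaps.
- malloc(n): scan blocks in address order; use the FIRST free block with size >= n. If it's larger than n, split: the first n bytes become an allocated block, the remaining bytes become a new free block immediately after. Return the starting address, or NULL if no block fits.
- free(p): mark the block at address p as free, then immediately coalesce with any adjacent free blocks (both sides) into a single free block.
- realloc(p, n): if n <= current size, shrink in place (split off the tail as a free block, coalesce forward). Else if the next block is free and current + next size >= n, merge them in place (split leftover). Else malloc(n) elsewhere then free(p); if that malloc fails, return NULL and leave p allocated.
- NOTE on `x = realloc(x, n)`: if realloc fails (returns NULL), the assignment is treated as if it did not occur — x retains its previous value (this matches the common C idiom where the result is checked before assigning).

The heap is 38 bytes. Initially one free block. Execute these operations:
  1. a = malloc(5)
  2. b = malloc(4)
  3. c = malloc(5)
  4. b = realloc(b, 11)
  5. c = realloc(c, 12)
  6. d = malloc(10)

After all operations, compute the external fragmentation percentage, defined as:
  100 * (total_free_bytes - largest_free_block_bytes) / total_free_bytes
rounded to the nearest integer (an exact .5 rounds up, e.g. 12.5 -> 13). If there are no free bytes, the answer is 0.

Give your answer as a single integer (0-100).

Op 1: a = malloc(5) -> a = 0; heap: [0-4 ALLOC][5-37 FREE]
Op 2: b = malloc(4) -> b = 5; heap: [0-4 ALLOC][5-8 ALLOC][9-37 FREE]
Op 3: c = malloc(5) -> c = 9; heap: [0-4 ALLOC][5-8 ALLOC][9-13 ALLOC][14-37 FREE]
Op 4: b = realloc(b, 11) -> b = 14; heap: [0-4 ALLOC][5-8 FREE][9-13 ALLOC][14-24 ALLOC][25-37 FREE]
Op 5: c = realloc(c, 12) -> c = 25; heap: [0-4 ALLOC][5-13 FREE][14-24 ALLOC][25-36 ALLOC][37-37 FREE]
Op 6: d = malloc(10) -> d = NULL; heap: [0-4 ALLOC][5-13 FREE][14-24 ALLOC][25-36 ALLOC][37-37 FREE]
Free blocks: [9 1] total_free=10 largest=9 -> 100*(10-9)/10 = 100/10 = 10

Answer: 10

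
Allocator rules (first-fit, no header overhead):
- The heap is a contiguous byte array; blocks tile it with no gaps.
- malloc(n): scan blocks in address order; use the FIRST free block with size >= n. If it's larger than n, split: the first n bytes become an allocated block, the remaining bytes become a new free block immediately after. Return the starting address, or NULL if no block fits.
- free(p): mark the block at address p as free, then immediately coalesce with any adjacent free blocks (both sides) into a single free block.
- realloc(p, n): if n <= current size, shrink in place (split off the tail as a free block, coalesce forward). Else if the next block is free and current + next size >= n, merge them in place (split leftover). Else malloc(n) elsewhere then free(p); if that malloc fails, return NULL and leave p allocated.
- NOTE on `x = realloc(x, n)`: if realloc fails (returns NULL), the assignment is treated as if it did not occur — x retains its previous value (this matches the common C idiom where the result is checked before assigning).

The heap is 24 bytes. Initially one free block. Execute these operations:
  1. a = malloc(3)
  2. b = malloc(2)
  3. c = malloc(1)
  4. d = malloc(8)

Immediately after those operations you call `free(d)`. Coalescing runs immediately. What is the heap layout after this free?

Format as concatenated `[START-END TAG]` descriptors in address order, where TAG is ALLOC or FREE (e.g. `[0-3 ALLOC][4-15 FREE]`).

Answer: [0-2 ALLOC][3-4 ALLOC][5-5 ALLOC][6-23 FREE]

Derivation:
Op 1: a = malloc(3) -> a = 0; heap: [0-2 ALLOC][3-23 FREE]
Op 2: b = malloc(2) -> b = 3; heap: [0-2 ALLOC][3-4 ALLOC][5-23 FREE]
Op 3: c = malloc(1) -> c = 5; heap: [0-2 ALLOC][3-4 ALLOC][5-5 ALLOC][6-23 FREE]
Op 4: d = malloc(8) -> d = 6; heap: [0-2 ALLOC][3-4 ALLOC][5-5 ALLOC][6-13 ALLOC][14-23 FREE]
free(d): d = 6 -> block [6-13 ALLOC]; mark free, coalesce with adjacent free neighbors -> [0-2 ALLOC][3-4 ALLOC][5-5 ALLOC][6-23 FREE]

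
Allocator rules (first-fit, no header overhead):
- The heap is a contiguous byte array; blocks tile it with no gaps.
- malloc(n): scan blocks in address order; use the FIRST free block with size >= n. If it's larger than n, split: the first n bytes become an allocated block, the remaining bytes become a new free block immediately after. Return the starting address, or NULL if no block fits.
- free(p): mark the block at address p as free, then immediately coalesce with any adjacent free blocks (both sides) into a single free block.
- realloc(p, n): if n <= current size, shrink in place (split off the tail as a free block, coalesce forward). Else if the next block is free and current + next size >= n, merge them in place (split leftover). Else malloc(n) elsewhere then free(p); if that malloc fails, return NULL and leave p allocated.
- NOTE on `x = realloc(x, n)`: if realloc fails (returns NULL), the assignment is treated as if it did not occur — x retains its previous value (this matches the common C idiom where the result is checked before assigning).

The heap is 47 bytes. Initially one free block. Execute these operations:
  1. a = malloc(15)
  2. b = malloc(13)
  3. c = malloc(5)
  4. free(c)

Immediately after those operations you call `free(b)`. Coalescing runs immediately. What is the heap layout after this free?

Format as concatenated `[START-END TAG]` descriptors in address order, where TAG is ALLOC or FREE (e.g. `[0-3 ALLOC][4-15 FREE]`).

Op 1: a = malloc(15) -> a = 0; heap: [0-14 ALLOC][15-46 FREE]
Op 2: b = malloc(13) -> b = 15; heap: [0-14 ALLOC][15-27 ALLOC][28-46 FREE]
Op 3: c = malloc(5) -> c = 28; heap: [0-14 ALLOC][15-27 ALLOC][28-32 ALLOC][33-46 FREE]
Op 4: free(c) -> (freed c); heap: [0-14 ALLOC][15-27 ALLOC][28-46 FREE]
free(b): b = 15 -> block [15-27 ALLOC]; mark free, coalesce with adjacent free neighbors -> [0-14 ALLOC][15-46 FREE]

Answer: [0-14 ALLOC][15-46 FREE]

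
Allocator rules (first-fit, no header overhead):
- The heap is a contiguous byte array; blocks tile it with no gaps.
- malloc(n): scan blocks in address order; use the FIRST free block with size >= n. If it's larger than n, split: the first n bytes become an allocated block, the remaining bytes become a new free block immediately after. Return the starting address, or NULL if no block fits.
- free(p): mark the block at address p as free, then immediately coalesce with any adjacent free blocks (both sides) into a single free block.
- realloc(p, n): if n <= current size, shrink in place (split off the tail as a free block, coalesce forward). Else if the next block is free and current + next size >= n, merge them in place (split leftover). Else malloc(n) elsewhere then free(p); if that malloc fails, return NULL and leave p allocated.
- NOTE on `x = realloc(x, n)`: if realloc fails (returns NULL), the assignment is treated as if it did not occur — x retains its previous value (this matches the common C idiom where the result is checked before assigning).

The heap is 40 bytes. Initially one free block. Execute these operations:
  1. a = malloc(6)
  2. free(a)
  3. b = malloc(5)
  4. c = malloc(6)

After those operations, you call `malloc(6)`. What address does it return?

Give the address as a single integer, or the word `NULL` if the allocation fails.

Answer: 11

Derivation:
Op 1: a = malloc(6) -> a = 0; heap: [0-5 ALLOC][6-39 FREE]
Op 2: free(a) -> (freed a); heap: [0-39 FREE]
Op 3: b = malloc(5) -> b = 0; heap: [0-4 ALLOC][5-39 FREE]
Op 4: c = malloc(6) -> c = 5; heap: [0-4 ALLOC][5-10 ALLOC][11-39 FREE]
malloc(6): first-fit scan over [0-4 ALLOC][5-10 ALLOC][11-39 FREE] -> 11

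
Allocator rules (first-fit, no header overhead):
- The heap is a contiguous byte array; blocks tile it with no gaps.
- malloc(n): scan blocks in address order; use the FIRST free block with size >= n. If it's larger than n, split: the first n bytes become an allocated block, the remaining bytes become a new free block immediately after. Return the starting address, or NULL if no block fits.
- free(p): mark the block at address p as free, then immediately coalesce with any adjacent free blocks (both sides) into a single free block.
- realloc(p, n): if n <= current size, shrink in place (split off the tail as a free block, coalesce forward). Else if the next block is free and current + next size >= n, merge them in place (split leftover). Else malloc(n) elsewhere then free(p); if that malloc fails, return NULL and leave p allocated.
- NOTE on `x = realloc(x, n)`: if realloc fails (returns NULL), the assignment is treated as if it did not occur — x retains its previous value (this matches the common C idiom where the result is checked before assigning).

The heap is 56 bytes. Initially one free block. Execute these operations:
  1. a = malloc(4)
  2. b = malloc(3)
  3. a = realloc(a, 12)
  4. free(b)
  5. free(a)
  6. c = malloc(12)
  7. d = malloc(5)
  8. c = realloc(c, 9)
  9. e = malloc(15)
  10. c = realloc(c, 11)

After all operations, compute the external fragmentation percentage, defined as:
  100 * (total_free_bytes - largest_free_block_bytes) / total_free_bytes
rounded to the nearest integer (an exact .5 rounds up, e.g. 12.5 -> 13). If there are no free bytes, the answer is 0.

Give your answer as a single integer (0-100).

Answer: 4

Derivation:
Op 1: a = malloc(4) -> a = 0; heap: [0-3 ALLOC][4-55 FREE]
Op 2: b = malloc(3) -> b = 4; heap: [0-3 ALLOC][4-6 ALLOC][7-55 FREE]
Op 3: a = realloc(a, 12) -> a = 7; heap: [0-3 FREE][4-6 ALLOC][7-18 ALLOC][19-55 FREE]
Op 4: free(b) -> (freed b); heap: [0-6 FREE][7-18 ALLOC][19-55 FREE]
Op 5: free(a) -> (freed a); heap: [0-55 FREE]
Op 6: c = malloc(12) -> c = 0; heap: [0-11 ALLOC][12-55 FREE]
Op 7: d = malloc(5) -> d = 12; heap: [0-11 ALLOC][12-16 ALLOC][17-55 FREE]
Op 8: c = realloc(c, 9) -> c = 0; heap: [0-8 ALLOC][9-11 FREE][12-16 ALLOC][17-55 FREE]
Op 9: e = malloc(15) -> e = 17; heap: [0-8 ALLOC][9-11 FREE][12-16 ALLOC][17-31 ALLOC][32-55 FREE]
Op 10: c = realloc(c, 11) -> c = 0; heap: [0-10 ALLOC][11-11 FREE][12-16 ALLOC][17-31 ALLOC][32-55 FREE]
Free blocks: [1 24] total_free=25 largest=24 -> 100*(25-24)/25 = 100/25 = 4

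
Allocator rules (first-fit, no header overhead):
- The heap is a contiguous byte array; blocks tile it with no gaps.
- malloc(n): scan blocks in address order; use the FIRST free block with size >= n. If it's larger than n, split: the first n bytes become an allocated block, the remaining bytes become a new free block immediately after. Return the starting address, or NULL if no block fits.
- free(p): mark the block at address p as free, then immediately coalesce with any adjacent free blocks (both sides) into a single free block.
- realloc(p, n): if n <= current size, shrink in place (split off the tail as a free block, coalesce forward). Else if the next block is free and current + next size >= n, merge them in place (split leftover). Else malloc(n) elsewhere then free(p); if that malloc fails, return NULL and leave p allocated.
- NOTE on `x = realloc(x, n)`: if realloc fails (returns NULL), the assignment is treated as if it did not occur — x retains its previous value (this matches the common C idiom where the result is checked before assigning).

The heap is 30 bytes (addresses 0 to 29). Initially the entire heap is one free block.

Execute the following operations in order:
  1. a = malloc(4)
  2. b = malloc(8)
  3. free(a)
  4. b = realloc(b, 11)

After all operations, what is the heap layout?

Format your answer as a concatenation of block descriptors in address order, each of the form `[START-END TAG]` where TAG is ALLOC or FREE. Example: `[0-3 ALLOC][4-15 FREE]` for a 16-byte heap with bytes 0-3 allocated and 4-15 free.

Op 1: a = malloc(4) -> a = 0; heap: [0-3 ALLOC][4-29 FREE]
Op 2: b = malloc(8) -> b = 4; heap: [0-3 ALLOC][4-11 ALLOC][12-29 FREE]
Op 3: free(a) -> (freed a); heap: [0-3 FREE][4-11 ALLOC][12-29 FREE]
Op 4: b = realloc(b, 11) -> b = 4; heap: [0-3 FREE][4-14 ALLOC][15-29 FREE]

Answer: [0-3 FREE][4-14 ALLOC][15-29 FREE]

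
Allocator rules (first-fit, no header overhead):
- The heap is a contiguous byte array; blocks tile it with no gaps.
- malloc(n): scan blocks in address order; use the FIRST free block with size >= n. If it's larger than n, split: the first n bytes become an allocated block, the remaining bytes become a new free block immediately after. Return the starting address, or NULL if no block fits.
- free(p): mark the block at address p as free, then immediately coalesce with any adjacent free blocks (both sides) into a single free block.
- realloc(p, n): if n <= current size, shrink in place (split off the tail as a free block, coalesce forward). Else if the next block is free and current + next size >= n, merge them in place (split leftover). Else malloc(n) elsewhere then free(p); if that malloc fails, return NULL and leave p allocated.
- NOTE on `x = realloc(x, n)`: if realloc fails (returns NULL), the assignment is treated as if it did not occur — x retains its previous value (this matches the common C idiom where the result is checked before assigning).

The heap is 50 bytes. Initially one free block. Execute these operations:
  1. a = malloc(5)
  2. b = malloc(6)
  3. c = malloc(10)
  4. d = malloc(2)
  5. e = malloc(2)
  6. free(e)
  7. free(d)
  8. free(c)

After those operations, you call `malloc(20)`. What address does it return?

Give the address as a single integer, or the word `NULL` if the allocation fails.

Answer: 11

Derivation:
Op 1: a = malloc(5) -> a = 0; heap: [0-4 ALLOC][5-49 FREE]
Op 2: b = malloc(6) -> b = 5; heap: [0-4 ALLOC][5-10 ALLOC][11-49 FREE]
Op 3: c = malloc(10) -> c = 11; heap: [0-4 ALLOC][5-10 ALLOC][11-20 ALLOC][21-49 FREE]
Op 4: d = malloc(2) -> d = 21; heap: [0-4 ALLOC][5-10 ALLOC][11-20 ALLOC][21-22 ALLOC][23-49 FREE]
Op 5: e = malloc(2) -> e = 23; heap: [0-4 ALLOC][5-10 ALLOC][11-20 ALLOC][21-22 ALLOC][23-24 ALLOC][25-49 FREE]
Op 6: free(e) -> (freed e); heap: [0-4 ALLOC][5-10 ALLOC][11-20 ALLOC][21-22 ALLOC][23-49 FREE]
Op 7: free(d) -> (freed d); heap: [0-4 ALLOC][5-10 ALLOC][11-20 ALLOC][21-49 FREE]
Op 8: free(c) -> (freed c); heap: [0-4 ALLOC][5-10 ALLOC][11-49 FREE]
malloc(20): first-fit scan over [0-4 ALLOC][5-10 ALLOC][11-49 FREE] -> 11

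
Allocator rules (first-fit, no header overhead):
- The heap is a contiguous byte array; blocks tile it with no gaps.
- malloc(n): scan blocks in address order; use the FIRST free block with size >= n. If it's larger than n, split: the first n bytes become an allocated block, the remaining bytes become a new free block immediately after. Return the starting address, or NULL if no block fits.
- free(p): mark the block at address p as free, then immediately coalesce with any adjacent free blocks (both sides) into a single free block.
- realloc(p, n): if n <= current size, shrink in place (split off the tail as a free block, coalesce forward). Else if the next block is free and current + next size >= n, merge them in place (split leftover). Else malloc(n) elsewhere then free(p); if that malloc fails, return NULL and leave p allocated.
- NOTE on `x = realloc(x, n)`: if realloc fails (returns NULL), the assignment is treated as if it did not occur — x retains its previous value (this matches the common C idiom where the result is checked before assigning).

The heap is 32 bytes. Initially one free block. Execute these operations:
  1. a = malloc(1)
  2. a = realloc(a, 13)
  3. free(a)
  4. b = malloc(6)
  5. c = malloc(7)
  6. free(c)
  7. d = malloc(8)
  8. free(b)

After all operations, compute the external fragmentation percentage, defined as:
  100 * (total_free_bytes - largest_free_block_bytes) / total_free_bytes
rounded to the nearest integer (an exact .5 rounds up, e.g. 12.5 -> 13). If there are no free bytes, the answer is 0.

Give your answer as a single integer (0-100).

Op 1: a = malloc(1) -> a = 0; heap: [0-0 ALLOC][1-31 FREE]
Op 2: a = realloc(a, 13) -> a = 0; heap: [0-12 ALLOC][13-31 FREE]
Op 3: free(a) -> (freed a); heap: [0-31 FREE]
Op 4: b = malloc(6) -> b = 0; heap: [0-5 ALLOC][6-31 FREE]
Op 5: c = malloc(7) -> c = 6; heap: [0-5 ALLOC][6-12 ALLOC][13-31 FREE]
Op 6: free(c) -> (freed c); heap: [0-5 ALLOC][6-31 FREE]
Op 7: d = malloc(8) -> d = 6; heap: [0-5 ALLOC][6-13 ALLOC][14-31 FREE]
Op 8: free(b) -> (freed b); heap: [0-5 FREE][6-13 ALLOC][14-31 FREE]
Free blocks: [6 18] total_free=24 largest=18 -> 100*(24-18)/24 = 600/24 = 25

Answer: 25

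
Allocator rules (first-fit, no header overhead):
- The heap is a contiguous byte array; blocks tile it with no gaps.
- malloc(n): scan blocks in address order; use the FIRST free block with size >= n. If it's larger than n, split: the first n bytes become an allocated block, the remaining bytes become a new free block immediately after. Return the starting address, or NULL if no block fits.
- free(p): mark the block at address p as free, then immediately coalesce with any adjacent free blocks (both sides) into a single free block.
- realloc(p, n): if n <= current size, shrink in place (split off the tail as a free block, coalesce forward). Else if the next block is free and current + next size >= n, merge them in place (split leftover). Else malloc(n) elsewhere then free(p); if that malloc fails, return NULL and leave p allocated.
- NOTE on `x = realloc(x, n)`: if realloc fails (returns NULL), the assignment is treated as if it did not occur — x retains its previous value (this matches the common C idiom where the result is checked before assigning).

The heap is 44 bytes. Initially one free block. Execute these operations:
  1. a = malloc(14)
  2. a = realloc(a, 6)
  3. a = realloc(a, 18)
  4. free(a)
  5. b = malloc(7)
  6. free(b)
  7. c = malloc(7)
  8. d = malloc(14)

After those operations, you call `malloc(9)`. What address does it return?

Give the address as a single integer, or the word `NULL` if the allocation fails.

Answer: 21

Derivation:
Op 1: a = malloc(14) -> a = 0; heap: [0-13 ALLOC][14-43 FREE]
Op 2: a = realloc(a, 6) -> a = 0; heap: [0-5 ALLOC][6-43 FREE]
Op 3: a = realloc(a, 18) -> a = 0; heap: [0-17 ALLOC][18-43 FREE]
Op 4: free(a) -> (freed a); heap: [0-43 FREE]
Op 5: b = malloc(7) -> b = 0; heap: [0-6 ALLOC][7-43 FREE]
Op 6: free(b) -> (freed b); heap: [0-43 FREE]
Op 7: c = malloc(7) -> c = 0; heap: [0-6 ALLOC][7-43 FREE]
Op 8: d = malloc(14) -> d = 7; heap: [0-6 ALLOC][7-20 ALLOC][21-43 FREE]
malloc(9): first-fit scan over [0-6 ALLOC][7-20 ALLOC][21-43 FREE] -> 21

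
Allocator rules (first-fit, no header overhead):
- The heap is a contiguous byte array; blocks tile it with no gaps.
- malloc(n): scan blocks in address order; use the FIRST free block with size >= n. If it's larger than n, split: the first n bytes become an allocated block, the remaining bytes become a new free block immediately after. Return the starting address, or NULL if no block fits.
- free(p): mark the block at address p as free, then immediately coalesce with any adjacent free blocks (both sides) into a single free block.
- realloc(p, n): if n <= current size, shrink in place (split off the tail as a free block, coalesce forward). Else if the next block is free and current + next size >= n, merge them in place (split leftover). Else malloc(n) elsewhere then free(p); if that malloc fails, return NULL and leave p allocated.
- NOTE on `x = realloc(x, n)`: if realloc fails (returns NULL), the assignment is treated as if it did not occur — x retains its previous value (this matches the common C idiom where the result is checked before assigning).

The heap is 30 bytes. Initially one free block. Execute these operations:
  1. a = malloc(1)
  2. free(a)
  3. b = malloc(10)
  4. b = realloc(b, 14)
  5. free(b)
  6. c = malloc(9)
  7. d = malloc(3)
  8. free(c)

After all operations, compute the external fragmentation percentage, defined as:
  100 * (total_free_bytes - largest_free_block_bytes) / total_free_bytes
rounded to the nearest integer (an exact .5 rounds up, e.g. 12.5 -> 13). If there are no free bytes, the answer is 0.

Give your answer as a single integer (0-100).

Answer: 33

Derivation:
Op 1: a = malloc(1) -> a = 0; heap: [0-0 ALLOC][1-29 FREE]
Op 2: free(a) -> (freed a); heap: [0-29 FREE]
Op 3: b = malloc(10) -> b = 0; heap: [0-9 ALLOC][10-29 FREE]
Op 4: b = realloc(b, 14) -> b = 0; heap: [0-13 ALLOC][14-29 FREE]
Op 5: free(b) -> (freed b); heap: [0-29 FREE]
Op 6: c = malloc(9) -> c = 0; heap: [0-8 ALLOC][9-29 FREE]
Op 7: d = malloc(3) -> d = 9; heap: [0-8 ALLOC][9-11 ALLOC][12-29 FREE]
Op 8: free(c) -> (freed c); heap: [0-8 FREE][9-11 ALLOC][12-29 FREE]
Free blocks: [9 18] total_free=27 largest=18 -> 100*(27-18)/27 = 900/27 ≈ 33.333 -> rounds to 33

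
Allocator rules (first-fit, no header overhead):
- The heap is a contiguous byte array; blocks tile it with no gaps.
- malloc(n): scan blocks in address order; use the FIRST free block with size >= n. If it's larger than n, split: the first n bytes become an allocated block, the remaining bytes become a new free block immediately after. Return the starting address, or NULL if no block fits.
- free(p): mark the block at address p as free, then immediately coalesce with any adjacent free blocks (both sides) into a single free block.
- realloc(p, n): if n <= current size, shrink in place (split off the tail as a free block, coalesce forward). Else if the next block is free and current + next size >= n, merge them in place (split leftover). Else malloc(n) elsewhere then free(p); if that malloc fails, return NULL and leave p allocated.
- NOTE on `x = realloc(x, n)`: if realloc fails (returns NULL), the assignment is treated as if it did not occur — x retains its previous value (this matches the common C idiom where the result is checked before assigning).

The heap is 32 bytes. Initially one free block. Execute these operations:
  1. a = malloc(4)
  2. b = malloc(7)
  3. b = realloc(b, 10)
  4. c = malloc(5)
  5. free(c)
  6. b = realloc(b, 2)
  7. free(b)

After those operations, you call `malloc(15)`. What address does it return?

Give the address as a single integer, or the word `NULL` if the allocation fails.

Op 1: a = malloc(4) -> a = 0; heap: [0-3 ALLOC][4-31 FREE]
Op 2: b = malloc(7) -> b = 4; heap: [0-3 ALLOC][4-10 ALLOC][11-31 FREE]
Op 3: b = realloc(b, 10) -> b = 4; heap: [0-3 ALLOC][4-13 ALLOC][14-31 FREE]
Op 4: c = malloc(5) -> c = 14; heap: [0-3 ALLOC][4-13 ALLOC][14-18 ALLOC][19-31 FREE]
Op 5: free(c) -> (freed c); heap: [0-3 ALLOC][4-13 ALLOC][14-31 FREE]
Op 6: b = realloc(b, 2) -> b = 4; heap: [0-3 ALLOC][4-5 ALLOC][6-31 FREE]
Op 7: free(b) -> (freed b); heap: [0-3 ALLOC][4-31 FREE]
malloc(15): first-fit scan over [0-3 ALLOC][4-31 FREE] -> 4

Answer: 4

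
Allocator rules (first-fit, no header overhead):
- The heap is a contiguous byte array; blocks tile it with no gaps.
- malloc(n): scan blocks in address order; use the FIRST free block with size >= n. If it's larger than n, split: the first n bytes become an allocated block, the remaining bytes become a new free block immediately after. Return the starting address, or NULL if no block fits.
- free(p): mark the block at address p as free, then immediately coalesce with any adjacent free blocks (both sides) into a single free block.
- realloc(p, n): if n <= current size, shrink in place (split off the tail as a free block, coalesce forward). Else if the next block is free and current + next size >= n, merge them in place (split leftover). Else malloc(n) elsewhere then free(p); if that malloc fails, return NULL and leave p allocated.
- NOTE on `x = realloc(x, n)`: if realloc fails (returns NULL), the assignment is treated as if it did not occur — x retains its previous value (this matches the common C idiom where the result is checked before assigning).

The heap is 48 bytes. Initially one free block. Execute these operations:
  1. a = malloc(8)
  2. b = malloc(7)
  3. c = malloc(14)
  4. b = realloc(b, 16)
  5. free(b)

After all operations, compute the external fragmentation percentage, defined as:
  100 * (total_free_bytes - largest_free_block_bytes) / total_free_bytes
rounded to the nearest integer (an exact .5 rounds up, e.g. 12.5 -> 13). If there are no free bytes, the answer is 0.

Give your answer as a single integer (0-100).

Op 1: a = malloc(8) -> a = 0; heap: [0-7 ALLOC][8-47 FREE]
Op 2: b = malloc(7) -> b = 8; heap: [0-7 ALLOC][8-14 ALLOC][15-47 FREE]
Op 3: c = malloc(14) -> c = 15; heap: [0-7 ALLOC][8-14 ALLOC][15-28 ALLOC][29-47 FREE]
Op 4: b = realloc(b, 16) -> b = 29; heap: [0-7 ALLOC][8-14 FREE][15-28 ALLOC][29-44 ALLOC][45-47 FREE]
Op 5: free(b) -> (freed b); heap: [0-7 ALLOC][8-14 FREE][15-28 ALLOC][29-47 FREE]
Free blocks: [7 19] total_free=26 largest=19 -> 100*(26-19)/26 = 700/26 ≈ 26.923 -> rounds to 27

Answer: 27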